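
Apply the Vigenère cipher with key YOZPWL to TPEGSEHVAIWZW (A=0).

Repeat the key across the message: YOZPWLYOZPWLY
T(19)+Y(24): 43≡17 → R
P(15)+O(14): 29≡3 → D
E(4)+Z(25): 29≡3 → D
G(6)+P(15): 21 → V
S(18)+W(22): 40≡14 → O
E(4)+L(11): 15 → P
H(7)+Y(24): 31≡5 → F
V(21)+O(14): 35≡9 → J
A(0)+Z(25): 25 → Z
I(8)+P(15): 23 → X
W(22)+W(22): 44≡18 → S
Z(25)+L(11): 36≡10 → K
W(22)+Y(24): 46≡20 → U

RDDVOPFJZXSKU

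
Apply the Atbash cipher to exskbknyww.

vchpypmbdd

e(4) → v(21)
x(23) → c(2)
s(18) → h(7)
k(10) → p(15)
b(1) → y(24)
k(10) → p(15)
n(13) → m(12)
y(24) → b(1)
w(22) → d(3)
w(22) → d(3)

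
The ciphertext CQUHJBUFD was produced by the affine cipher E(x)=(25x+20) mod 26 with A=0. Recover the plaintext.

The inverse of 25 mod 26 is 25, since 25·25=625≡1. Apply D(y)=25·(y−20) mod 26:
C(2): 25·(2−20)=-450≡18 → S
Q(16): 25·(16−20)=-100≡4 → E
U(20): 25·(20−20)=0 → A
H(7): 25·(7−20)=-325≡13 → N
J(9): 25·(9−20)=-275≡11 → L
B(1): 25·(1−20)=-475≡19 → T
U(20): 25·(20−20)=0 → A
F(5): 25·(5−20)=-375≡15 → P
D(3): 25·(3−20)=-425≡17 → R

SEANLTAPR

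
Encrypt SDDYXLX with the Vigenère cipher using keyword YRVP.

Repeat the key across the message: YRVPYRV
S(18)+Y(24): 42≡16 → Q
D(3)+R(17): 20 → U
D(3)+V(21): 24 → Y
Y(24)+P(15): 39≡13 → N
X(23)+Y(24): 47≡21 → V
L(11)+R(17): 28≡2 → C
X(23)+V(21): 44≡18 → S

QUYNVCS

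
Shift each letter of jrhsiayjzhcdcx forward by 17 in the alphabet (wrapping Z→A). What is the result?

j(9): 9+17=26≡0 → a
r(17): 17+17=34≡8 → i
h(7): 7+17=24 → y
s(18): 18+17=35≡9 → j
i(8): 8+17=25 → z
a(0): 0+17=17 → r
y(24): 24+17=41≡15 → p
j(9): 9+17=26≡0 → a
z(25): 25+17=42≡16 → q
h(7): 7+17=24 → y
c(2): 2+17=19 → t
d(3): 3+17=20 → u
c(2): 2+17=19 → t
x(23): 23+17=40≡14 → o

aiyjzrpaqytuto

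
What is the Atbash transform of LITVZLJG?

L(11) → O(14)
I(8) → R(17)
T(19) → G(6)
V(21) → E(4)
Z(25) → A(0)
L(11) → O(14)
J(9) → Q(16)
G(6) → T(19)

ORGEAOQT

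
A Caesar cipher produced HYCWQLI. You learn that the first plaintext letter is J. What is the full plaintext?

From the crib: H(7)−J(9)=-2≡24, so the shift is 24.
Subtract 24 from each ciphertext letter:
H(7): 7−24=-17≡9 → J
Y(24): 24−24=0 → A
C(2): 2−24=-22≡4 → E
W(22): 22−24=-2≡24 → Y
Q(16): 16−24=-8≡18 → S
L(11): 11−24=-13≡13 → N
I(8): 8−24=-16≡10 → K

JAEYSNK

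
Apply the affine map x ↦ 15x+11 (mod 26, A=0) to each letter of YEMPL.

HTJCU

Y(24): 15·24+11=371≡7 → H
E(4): 15·4+11=71≡19 → T
M(12): 15·12+11=191≡9 → J
P(15): 15·15+11=236≡2 → C
L(11): 15·11+11=176≡20 → U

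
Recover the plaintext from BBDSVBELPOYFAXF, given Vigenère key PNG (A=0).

MOXDIVPYJZLZLKZ

Repeat the key across the ciphertext: PNGPNGPNGPNGPNG
B(1)−P(15): -14≡12 → M
B(1)−N(13): -12≡14 → O
D(3)−G(6): -3≡23 → X
S(18)−P(15): 3 → D
V(21)−N(13): 8 → I
B(1)−G(6): -5≡21 → V
E(4)−P(15): -11≡15 → P
L(11)−N(13): -2≡24 → Y
P(15)−G(6): 9 → J
O(14)−P(15): -1≡25 → Z
Y(24)−N(13): 11 → L
F(5)−G(6): -1≡25 → Z
A(0)−P(15): -15≡11 → L
X(23)−N(13): 10 → K
F(5)−G(6): -1≡25 → Z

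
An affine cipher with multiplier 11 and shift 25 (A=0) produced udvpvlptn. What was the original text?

jycscusqg

The inverse of 11 mod 26 is 19, since 11·19=209≡1. Apply D(y)=19·(y−25) mod 26:
u(20): 19·(20−25)=-95≡9 → j
d(3): 19·(3−25)=-418≡24 → y
v(21): 19·(21−25)=-76≡2 → c
p(15): 19·(15−25)=-190≡18 → s
v(21): 19·(21−25)=-76≡2 → c
l(11): 19·(11−25)=-266≡20 → u
p(15): 19·(15−25)=-190≡18 → s
t(19): 19·(19−25)=-114≡16 → q
n(13): 19·(13−25)=-228≡6 → g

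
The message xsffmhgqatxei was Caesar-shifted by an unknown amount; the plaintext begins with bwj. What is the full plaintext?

From the crib: x(23)−b(1)=22, so the shift is 22.
Subtract 22 from each ciphertext letter:
x(23): 23−22=1 → b
s(18): 18−22=-4≡22 → w
f(5): 5−22=-17≡9 → j
f(5): 5−22=-17≡9 → j
m(12): 12−22=-10≡16 → q
h(7): 7−22=-15≡11 → l
g(6): 6−22=-16≡10 → k
q(16): 16−22=-6≡20 → u
a(0): 0−22=-22≡4 → e
t(19): 19−22=-3≡23 → x
x(23): 23−22=1 → b
e(4): 4−22=-18≡8 → i
i(8): 8−22=-14≡12 → m

bwjjqlkuexbim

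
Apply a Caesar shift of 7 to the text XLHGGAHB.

X(23): 23+7=30≡4 → E
L(11): 11+7=18 → S
H(7): 7+7=14 → O
G(6): 6+7=13 → N
G(6): 6+7=13 → N
A(0): 0+7=7 → H
H(7): 7+7=14 → O
B(1): 1+7=8 → I

ESONNHOI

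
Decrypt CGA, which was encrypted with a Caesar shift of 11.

C(2): 2−11=-9≡17 → R
G(6): 6−11=-5≡21 → V
A(0): 0−11=-11≡15 → P

RVP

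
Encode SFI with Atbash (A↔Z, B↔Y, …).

HUR

S(18) → H(7)
F(5) → U(20)
I(8) → R(17)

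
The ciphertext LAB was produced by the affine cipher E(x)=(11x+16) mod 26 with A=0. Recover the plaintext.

JIB

The inverse of 11 mod 26 is 19, since 11·19=209≡1. Apply D(y)=19·(y−16) mod 26:
L(11): 19·(11−16)=-95≡9 → J
A(0): 19·(0−16)=-304≡8 → I
B(1): 19·(1−16)=-285≡1 → B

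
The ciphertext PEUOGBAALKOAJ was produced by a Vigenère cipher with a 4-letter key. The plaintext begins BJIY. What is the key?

OVMQ

Subtract each crib letter from the matching ciphertext letter (mod 26):
P(15)−B(1)=14 → O
E(4)−J(9)=-5≡21 → V
U(20)−I(8)=12 → M
O(14)−Y(24)=-10≡16 → Q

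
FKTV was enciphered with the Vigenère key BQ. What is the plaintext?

Repeat the key across the ciphertext: BQBQ
F(5)−B(1): 4 → E
K(10)−Q(16): -6≡20 → U
T(19)−B(1): 18 → S
V(21)−Q(16): 5 → F

EUSF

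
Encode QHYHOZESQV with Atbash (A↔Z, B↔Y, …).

JSBSLAVHJE

Q(16) → J(9)
H(7) → S(18)
Y(24) → B(1)
H(7) → S(18)
O(14) → L(11)
Z(25) → A(0)
E(4) → V(21)
S(18) → H(7)
Q(16) → J(9)
V(21) → E(4)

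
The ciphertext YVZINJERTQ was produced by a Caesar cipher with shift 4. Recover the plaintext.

URVEJFANPM

Y(24): 24−4=20 → U
V(21): 21−4=17 → R
Z(25): 25−4=21 → V
I(8): 8−4=4 → E
N(13): 13−4=9 → J
J(9): 9−4=5 → F
E(4): 4−4=0 → A
R(17): 17−4=13 → N
T(19): 19−4=15 → P
Q(16): 16−4=12 → M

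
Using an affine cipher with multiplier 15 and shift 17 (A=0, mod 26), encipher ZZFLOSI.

CCOATBH

Z(25): 15·25+17=392≡2 → C
Z(25): 15·25+17=392≡2 → C
F(5): 15·5+17=92≡14 → O
L(11): 15·11+17=182≡0 → A
O(14): 15·14+17=227≡19 → T
S(18): 15·18+17=287≡1 → B
I(8): 15·8+17=137≡7 → H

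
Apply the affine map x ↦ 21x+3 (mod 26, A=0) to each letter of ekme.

e(4): 21·4+3=87≡9 → j
k(10): 21·10+3=213≡5 → f
m(12): 21·12+3=255≡21 → v
e(4): 21·4+3=87≡9 → j

jfvj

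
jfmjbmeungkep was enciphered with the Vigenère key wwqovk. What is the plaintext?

njwvgciyxsput

Repeat the key across the ciphertext: wwqovkwwqovkw
j(9)−w(22): -13≡13 → n
f(5)−w(22): -17≡9 → j
m(12)−q(16): -4≡22 → w
j(9)−o(14): -5≡21 → v
b(1)−v(21): -20≡6 → g
m(12)−k(10): 2 → c
e(4)−w(22): -18≡8 → i
u(20)−w(22): -2≡24 → y
n(13)−q(16): -3≡23 → x
g(6)−o(14): -8≡18 → s
k(10)−v(21): -11≡15 → p
e(4)−k(10): -6≡20 → u
p(15)−w(22): -7≡19 → t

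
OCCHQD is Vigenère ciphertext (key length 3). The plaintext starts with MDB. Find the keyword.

Subtract each crib letter from the matching ciphertext letter (mod 26):
O(14)−M(12)=2 → C
C(2)−D(3)=-1≡25 → Z
C(2)−B(1)=1 → B

CZB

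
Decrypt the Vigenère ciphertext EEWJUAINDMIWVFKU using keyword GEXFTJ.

Repeat the key across the ciphertext: GEXFTJGEXFTJGEXF
E(4)−G(6): -2≡24 → Y
E(4)−E(4): 0 → A
W(22)−X(23): -1≡25 → Z
J(9)−F(5): 4 → E
U(20)−T(19): 1 → B
A(0)−J(9): -9≡17 → R
I(8)−G(6): 2 → C
N(13)−E(4): 9 → J
D(3)−X(23): -20≡6 → G
M(12)−F(5): 7 → H
I(8)−T(19): -11≡15 → P
W(22)−J(9): 13 → N
V(21)−G(6): 15 → P
F(5)−E(4): 1 → B
K(10)−X(23): -13≡13 → N
U(20)−F(5): 15 → P

YAZEBRCJGHPNPBNP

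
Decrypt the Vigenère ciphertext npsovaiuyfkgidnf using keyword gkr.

hfbiljckhzapctwz

Repeat the key across the ciphertext: gkrgkrgkrgkrgkrg
n(13)−g(6): 7 → h
p(15)−k(10): 5 → f
s(18)−r(17): 1 → b
o(14)−g(6): 8 → i
v(21)−k(10): 11 → l
a(0)−r(17): -17≡9 → j
i(8)−g(6): 2 → c
u(20)−k(10): 10 → k
y(24)−r(17): 7 → h
f(5)−g(6): -1≡25 → z
k(10)−k(10): 0 → a
g(6)−r(17): -11≡15 → p
i(8)−g(6): 2 → c
d(3)−k(10): -7≡19 → t
n(13)−r(17): -4≡22 → w
f(5)−g(6): -1≡25 → z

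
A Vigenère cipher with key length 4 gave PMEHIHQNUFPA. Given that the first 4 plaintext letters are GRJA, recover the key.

JVVH

Subtract each crib letter from the matching ciphertext letter (mod 26):
P(15)−G(6)=9 → J
M(12)−R(17)=-5≡21 → V
E(4)−J(9)=-5≡21 → V
H(7)−A(0)=7 → H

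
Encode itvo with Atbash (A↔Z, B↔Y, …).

rgel

i(8) → r(17)
t(19) → g(6)
v(21) → e(4)
o(14) → l(11)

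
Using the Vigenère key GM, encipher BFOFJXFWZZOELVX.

Repeat the key across the message: GMGMGMGMGMGMGMG
B(1)+G(6): 7 → H
F(5)+M(12): 17 → R
O(14)+G(6): 20 → U
F(5)+M(12): 17 → R
J(9)+G(6): 15 → P
X(23)+M(12): 35≡9 → J
F(5)+G(6): 11 → L
W(22)+M(12): 34≡8 → I
Z(25)+G(6): 31≡5 → F
Z(25)+M(12): 37≡11 → L
O(14)+G(6): 20 → U
E(4)+M(12): 16 → Q
L(11)+G(6): 17 → R
V(21)+M(12): 33≡7 → H
X(23)+G(6): 29≡3 → D

HRURPJLIFLUQRHD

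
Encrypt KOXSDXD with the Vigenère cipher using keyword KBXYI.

Repeat the key across the message: KBXYIKB
K(10)+K(10): 20 → U
O(14)+B(1): 15 → P
X(23)+X(23): 46≡20 → U
S(18)+Y(24): 42≡16 → Q
D(3)+I(8): 11 → L
X(23)+K(10): 33≡7 → H
D(3)+B(1): 4 → E

UPUQLHE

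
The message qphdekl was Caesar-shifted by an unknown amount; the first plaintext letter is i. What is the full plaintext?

ihzvwcd

From the crib: q(16)−i(8)=8, so the shift is 8.
Subtract 8 from each ciphertext letter:
q(16): 16−8=8 → i
p(15): 15−8=7 → h
h(7): 7−8=-1≡25 → z
d(3): 3−8=-5≡21 → v
e(4): 4−8=-4≡22 → w
k(10): 10−8=2 → c
l(11): 11−8=3 → d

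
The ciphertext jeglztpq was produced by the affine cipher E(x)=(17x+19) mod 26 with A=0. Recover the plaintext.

etnyiamj

The inverse of 17 mod 26 is 23, since 17·23=391≡1. Apply D(y)=23·(y−19) mod 26:
j(9): 23·(9−19)=-230≡4 → e
e(4): 23·(4−19)=-345≡19 → t
g(6): 23·(6−19)=-299≡13 → n
l(11): 23·(11−19)=-184≡24 → y
z(25): 23·(25−19)=138≡8 → i
t(19): 23·(19−19)=0 → a
p(15): 23·(15−19)=-92≡12 → m
q(16): 23·(16−19)=-69≡9 → j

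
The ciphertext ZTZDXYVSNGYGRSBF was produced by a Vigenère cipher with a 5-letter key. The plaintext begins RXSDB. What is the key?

Subtract each crib letter from the matching ciphertext letter (mod 26):
Z(25)−R(17)=8 → I
T(19)−X(23)=-4≡22 → W
Z(25)−S(18)=7 → H
D(3)−D(3)=0 → A
X(23)−B(1)=22 → W

IWHAW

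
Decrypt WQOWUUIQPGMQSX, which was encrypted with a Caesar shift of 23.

W(22): 22−23=-1≡25 → Z
Q(16): 16−23=-7≡19 → T
O(14): 14−23=-9≡17 → R
W(22): 22−23=-1≡25 → Z
U(20): 20−23=-3≡23 → X
U(20): 20−23=-3≡23 → X
I(8): 8−23=-15≡11 → L
Q(16): 16−23=-7≡19 → T
P(15): 15−23=-8≡18 → S
G(6): 6−23=-17≡9 → J
M(12): 12−23=-11≡15 → P
Q(16): 16−23=-7≡19 → T
S(18): 18−23=-5≡21 → V
X(23): 23−23=0 → A

ZTRZXXLTSJPTVA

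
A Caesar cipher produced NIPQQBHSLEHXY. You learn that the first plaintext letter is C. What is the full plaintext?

From the crib: N(13)−C(2)=11, so the shift is 11.
Subtract 11 from each ciphertext letter:
N(13): 13−11=2 → C
I(8): 8−11=-3≡23 → X
P(15): 15−11=4 → E
Q(16): 16−11=5 → F
Q(16): 16−11=5 → F
B(1): 1−11=-10≡16 → Q
H(7): 7−11=-4≡22 → W
S(18): 18−11=7 → H
L(11): 11−11=0 → A
E(4): 4−11=-7≡19 → T
H(7): 7−11=-4≡22 → W
X(23): 23−11=12 → M
Y(24): 24−11=13 → N

CXEFFQWHATWMN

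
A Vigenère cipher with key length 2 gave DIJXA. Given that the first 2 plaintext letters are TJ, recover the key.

KZ

Subtract each crib letter from the matching ciphertext letter (mod 26):
D(3)−T(19)=-16≡10 → K
I(8)−J(9)=-1≡25 → Z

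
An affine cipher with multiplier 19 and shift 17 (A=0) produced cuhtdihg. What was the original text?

rhuwcfuj

The inverse of 19 mod 26 is 11, since 19·11=209≡1. Apply D(y)=11·(y−17) mod 26:
c(2): 11·(2−17)=-165≡17 → r
u(20): 11·(20−17)=33≡7 → h
h(7): 11·(7−17)=-110≡20 → u
t(19): 11·(19−17)=22 → w
d(3): 11·(3−17)=-154≡2 → c
i(8): 11·(8−17)=-99≡5 → f
h(7): 11·(7−17)=-110≡20 → u
g(6): 11·(6−17)=-121≡9 → j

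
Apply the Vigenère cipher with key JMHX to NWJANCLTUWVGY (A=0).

Repeat the key across the message: JMHXJMHXJMHXJ
N(13)+J(9): 22 → W
W(22)+M(12): 34≡8 → I
J(9)+H(7): 16 → Q
A(0)+X(23): 23 → X
N(13)+J(9): 22 → W
C(2)+M(12): 14 → O
L(11)+H(7): 18 → S
T(19)+X(23): 42≡16 → Q
U(20)+J(9): 29≡3 → D
W(22)+M(12): 34≡8 → I
V(21)+H(7): 28≡2 → C
G(6)+X(23): 29≡3 → D
Y(24)+J(9): 33≡7 → H

WIQXWOSQDICDH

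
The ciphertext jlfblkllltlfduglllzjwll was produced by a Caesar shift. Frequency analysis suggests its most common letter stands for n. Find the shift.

24

The most frequent ciphertext letter is l (appears 11 times).
l is position 11; n is position 13.
Shift = -2≡24.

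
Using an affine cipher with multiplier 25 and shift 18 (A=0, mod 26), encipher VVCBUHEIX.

XXQRYLOKV

V(21): 25·21+18=543≡23 → X
V(21): 25·21+18=543≡23 → X
C(2): 25·2+18=68≡16 → Q
B(1): 25·1+18=43≡17 → R
U(20): 25·20+18=518≡24 → Y
H(7): 25·7+18=193≡11 → L
E(4): 25·4+18=118≡14 → O
I(8): 25·8+18=218≡10 → K
X(23): 25·23+18=593≡21 → V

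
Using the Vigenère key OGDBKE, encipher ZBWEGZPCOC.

Repeat the key across the message: OGDBKEOGDB
Z(25)+O(14): 39≡13 → N
B(1)+G(6): 7 → H
W(22)+D(3): 25 → Z
E(4)+B(1): 5 → F
G(6)+K(10): 16 → Q
Z(25)+E(4): 29≡3 → D
P(15)+O(14): 29≡3 → D
C(2)+G(6): 8 → I
O(14)+D(3): 17 → R
C(2)+B(1): 3 → D

NHZFQDDIRD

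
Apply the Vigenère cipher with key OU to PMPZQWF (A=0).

Repeat the key across the message: OUOUOUO
P(15)+O(14): 29≡3 → D
M(12)+U(20): 32≡6 → G
P(15)+O(14): 29≡3 → D
Z(25)+U(20): 45≡19 → T
Q(16)+O(14): 30≡4 → E
W(22)+U(20): 42≡16 → Q
F(5)+O(14): 19 → T

DGDTEQT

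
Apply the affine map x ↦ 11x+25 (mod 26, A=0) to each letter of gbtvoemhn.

g(6): 11·6+25=91≡13 → n
b(1): 11·1+25=36≡10 → k
t(19): 11·19+25=234≡0 → a
v(21): 11·21+25=256≡22 → w
o(14): 11·14+25=179≡23 → x
e(4): 11·4+25=69≡17 → r
m(12): 11·12+25=157≡1 → b
h(7): 11·7+25=102≡24 → y
n(13): 11·13+25=168≡12 → m

nkawxrbym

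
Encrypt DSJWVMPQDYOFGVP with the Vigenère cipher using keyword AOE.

Repeat the key across the message: AOEAOEAOEAOEAOE
D(3)+A(0): 3 → D
S(18)+O(14): 32≡6 → G
J(9)+E(4): 13 → N
W(22)+A(0): 22 → W
V(21)+O(14): 35≡9 → J
M(12)+E(4): 16 → Q
P(15)+A(0): 15 → P
Q(16)+O(14): 30≡4 → E
D(3)+E(4): 7 → H
Y(24)+A(0): 24 → Y
O(14)+O(14): 28≡2 → C
F(5)+E(4): 9 → J
G(6)+A(0): 6 → G
V(21)+O(14): 35≡9 → J
P(15)+E(4): 19 → T

DGNWJQPEHYCJGJT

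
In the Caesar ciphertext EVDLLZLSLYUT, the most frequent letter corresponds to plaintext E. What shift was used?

The most frequent ciphertext letter is L (appears 4 times).
L is position 11; E is position 4.
Shift = 7.

7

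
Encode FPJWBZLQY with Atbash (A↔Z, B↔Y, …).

UKQDYAOJB

F(5) → U(20)
P(15) → K(10)
J(9) → Q(16)
W(22) → D(3)
B(1) → Y(24)
Z(25) → A(0)
L(11) → O(14)
Q(16) → J(9)
Y(24) → B(1)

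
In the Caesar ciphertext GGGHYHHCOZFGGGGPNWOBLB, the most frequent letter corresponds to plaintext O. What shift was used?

The most frequent ciphertext letter is G (appears 7 times).
G is position 6; O is position 14.
Shift = -8≡18.

18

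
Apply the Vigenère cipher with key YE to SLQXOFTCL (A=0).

QPOBMJRGJ

Repeat the key across the message: YEYEYEYEY
S(18)+Y(24): 42≡16 → Q
L(11)+E(4): 15 → P
Q(16)+Y(24): 40≡14 → O
X(23)+E(4): 27≡1 → B
O(14)+Y(24): 38≡12 → M
F(5)+E(4): 9 → J
T(19)+Y(24): 43≡17 → R
C(2)+E(4): 6 → G
L(11)+Y(24): 35≡9 → J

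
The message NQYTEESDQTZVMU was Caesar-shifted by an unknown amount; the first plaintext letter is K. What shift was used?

From the crib: N(13)−K(10)=3, so the shift is 3.

3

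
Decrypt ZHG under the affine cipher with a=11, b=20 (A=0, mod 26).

RNU

The inverse of 11 mod 26 is 19, since 11·19=209≡1. Apply D(y)=19·(y−20) mod 26:
Z(25): 19·(25−20)=95≡17 → R
H(7): 19·(7−20)=-247≡13 → N
G(6): 19·(6−20)=-266≡20 → U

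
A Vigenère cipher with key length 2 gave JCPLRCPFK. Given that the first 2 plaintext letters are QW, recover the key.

TG

Subtract each crib letter from the matching ciphertext letter (mod 26):
J(9)−Q(16)=-7≡19 → T
C(2)−W(22)=-20≡6 → G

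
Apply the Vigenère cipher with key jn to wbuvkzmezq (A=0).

foditmvrid

Repeat the key across the message: jnjnjnjnjn
w(22)+j(9): 31≡5 → f
b(1)+n(13): 14 → o
u(20)+j(9): 29≡3 → d
v(21)+n(13): 34≡8 → i
k(10)+j(9): 19 → t
z(25)+n(13): 38≡12 → m
m(12)+j(9): 21 → v
e(4)+n(13): 17 → r
z(25)+j(9): 34≡8 → i
q(16)+n(13): 29≡3 → d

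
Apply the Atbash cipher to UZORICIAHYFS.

U(20) → F(5)
Z(25) → A(0)
O(14) → L(11)
R(17) → I(8)
I(8) → R(17)
C(2) → X(23)
I(8) → R(17)
A(0) → Z(25)
H(7) → S(18)
Y(24) → B(1)
F(5) → U(20)
S(18) → H(7)

FALIRXRZSBUH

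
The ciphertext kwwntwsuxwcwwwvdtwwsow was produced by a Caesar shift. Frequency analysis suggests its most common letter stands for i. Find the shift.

The most frequent ciphertext letter is w (appears 10 times).
w is position 22; i is position 8.
Shift = 14.

14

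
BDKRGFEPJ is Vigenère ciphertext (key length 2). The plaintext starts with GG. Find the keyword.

Subtract each crib letter from the matching ciphertext letter (mod 26):
B(1)−G(6)=-5≡21 → V
D(3)−G(6)=-3≡23 → X

VX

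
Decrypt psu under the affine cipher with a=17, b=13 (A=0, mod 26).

ulf

The inverse of 17 mod 26 is 23, since 17·23=391≡1. Apply D(y)=23·(y−13) mod 26:
p(15): 23·(15−13)=46≡20 → u
s(18): 23·(18−13)=115≡11 → l
u(20): 23·(20−13)=161≡5 → f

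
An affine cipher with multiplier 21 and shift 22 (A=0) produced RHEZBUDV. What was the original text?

The inverse of 21 mod 26 is 5, since 21·5=105≡1. Apply D(y)=5·(y−22) mod 26:
R(17): 5·(17−22)=-25≡1 → B
H(7): 5·(7−22)=-75≡3 → D
E(4): 5·(4−22)=-90≡14 → O
Z(25): 5·(25−22)=15 → P
B(1): 5·(1−22)=-105≡25 → Z
U(20): 5·(20−22)=-10≡16 → Q
D(3): 5·(3−22)=-95≡9 → J
V(21): 5·(21−22)=-5≡21 → V

BDOPZQJV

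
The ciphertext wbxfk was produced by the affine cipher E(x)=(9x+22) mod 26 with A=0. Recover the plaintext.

apdbq

The inverse of 9 mod 26 is 3, since 9·3=27≡1. Apply D(y)=3·(y−22) mod 26:
w(22): 3·(22−22)=0 → a
b(1): 3·(1−22)=-63≡15 → p
x(23): 3·(23−22)=3 → d
f(5): 3·(5−22)=-51≡1 → b
k(10): 3·(10−22)=-36≡16 → q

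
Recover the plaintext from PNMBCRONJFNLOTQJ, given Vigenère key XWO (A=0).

Repeat the key across the ciphertext: XWOXWOXWOXWOXWOX
P(15)−X(23): -8≡18 → S
N(13)−W(22): -9≡17 → R
M(12)−O(14): -2≡24 → Y
B(1)−X(23): -22≡4 → E
C(2)−W(22): -20≡6 → G
R(17)−O(14): 3 → D
O(14)−X(23): -9≡17 → R
N(13)−W(22): -9≡17 → R
J(9)−O(14): -5≡21 → V
F(5)−X(23): -18≡8 → I
N(13)−W(22): -9≡17 → R
L(11)−O(14): -3≡23 → X
O(14)−X(23): -9≡17 → R
T(19)−W(22): -3≡23 → X
Q(16)−O(14): 2 → C
J(9)−X(23): -14≡12 → M

SRYEGDRRVIRXRXCM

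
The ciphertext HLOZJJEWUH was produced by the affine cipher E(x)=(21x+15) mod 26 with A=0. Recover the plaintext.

The inverse of 21 mod 26 is 5, since 21·5=105≡1. Apply D(y)=5·(y−15) mod 26:
H(7): 5·(7−15)=-40≡12 → M
L(11): 5·(11−15)=-20≡6 → G
O(14): 5·(14−15)=-5≡21 → V
Z(25): 5·(25−15)=50≡24 → Y
J(9): 5·(9−15)=-30≡22 → W
J(9): 5·(9−15)=-30≡22 → W
E(4): 5·(4−15)=-55≡23 → X
W(22): 5·(22−15)=35≡9 → J
U(20): 5·(20−15)=25 → Z
H(7): 5·(7−15)=-40≡12 → M

MGVYWWXJZM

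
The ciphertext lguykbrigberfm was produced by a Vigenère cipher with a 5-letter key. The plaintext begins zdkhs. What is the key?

mdkrs

Subtract each crib letter from the matching ciphertext letter (mod 26):
l(11)−z(25)=-14≡12 → m
g(6)−d(3)=3 → d
u(20)−k(10)=10 → k
y(24)−h(7)=17 → r
k(10)−s(18)=-8≡18 → s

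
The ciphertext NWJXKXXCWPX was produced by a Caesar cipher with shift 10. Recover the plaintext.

N(13): 13−10=3 → D
W(22): 22−10=12 → M
J(9): 9−10=-1≡25 → Z
X(23): 23−10=13 → N
K(10): 10−10=0 → A
X(23): 23−10=13 → N
X(23): 23−10=13 → N
C(2): 2−10=-8≡18 → S
W(22): 22−10=12 → M
P(15): 15−10=5 → F
X(23): 23−10=13 → N

DMZNANNSMFN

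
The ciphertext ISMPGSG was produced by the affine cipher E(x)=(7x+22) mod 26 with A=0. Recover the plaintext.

The inverse of 7 mod 26 is 15, since 7·15=105≡1. Apply D(y)=15·(y−22) mod 26:
I(8): 15·(8−22)=-210≡24 → Y
S(18): 15·(18−22)=-60≡18 → S
M(12): 15·(12−22)=-150≡6 → G
P(15): 15·(15−22)=-105≡25 → Z
G(6): 15·(6−22)=-240≡20 → U
S(18): 15·(18−22)=-60≡18 → S
G(6): 15·(6−22)=-240≡20 → U

YSGZUSU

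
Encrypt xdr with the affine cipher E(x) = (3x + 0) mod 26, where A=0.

rjz

x(23): 3·23+0=69≡17 → r
d(3): 3·3+0=9 → j
r(17): 3·17+0=51≡25 → z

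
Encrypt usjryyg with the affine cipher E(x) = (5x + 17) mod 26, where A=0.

ndkyhhv

u(20): 5·20+17=117≡13 → n
s(18): 5·18+17=107≡3 → d
j(9): 5·9+17=62≡10 → k
r(17): 5·17+17=102≡24 → y
y(24): 5·24+17=137≡7 → h
y(24): 5·24+17=137≡7 → h
g(6): 5·6+17=47≡21 → v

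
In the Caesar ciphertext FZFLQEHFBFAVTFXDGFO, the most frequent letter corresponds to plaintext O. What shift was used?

The most frequent ciphertext letter is F (appears 6 times).
F is position 5; O is position 14.
Shift = -9≡17.

17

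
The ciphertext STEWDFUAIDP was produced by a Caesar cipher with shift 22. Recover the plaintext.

WXIAHJYEMHT

S(18): 18−22=-4≡22 → W
T(19): 19−22=-3≡23 → X
E(4): 4−22=-18≡8 → I
W(22): 22−22=0 → A
D(3): 3−22=-19≡7 → H
F(5): 5−22=-17≡9 → J
U(20): 20−22=-2≡24 → Y
A(0): 0−22=-22≡4 → E
I(8): 8−22=-14≡12 → M
D(3): 3−22=-19≡7 → H
P(15): 15−22=-7≡19 → T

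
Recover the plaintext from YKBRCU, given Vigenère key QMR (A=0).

Repeat the key across the ciphertext: QMRQMR
Y(24)−Q(16): 8 → I
K(10)−M(12): -2≡24 → Y
B(1)−R(17): -16≡10 → K
R(17)−Q(16): 1 → B
C(2)−M(12): -10≡16 → Q
U(20)−R(17): 3 → D

IYKBQD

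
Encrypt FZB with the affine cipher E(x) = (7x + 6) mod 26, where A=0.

F(5): 7·5+6=41≡15 → P
Z(25): 7·25+6=181≡25 → Z
B(1): 7·1+6=13 → N

PZN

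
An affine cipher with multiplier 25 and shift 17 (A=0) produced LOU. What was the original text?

GDX

The inverse of 25 mod 26 is 25, since 25·25=625≡1. Apply D(y)=25·(y−17) mod 26:
L(11): 25·(11−17)=-150≡6 → G
O(14): 25·(14−17)=-75≡3 → D
U(20): 25·(20−17)=75≡23 → X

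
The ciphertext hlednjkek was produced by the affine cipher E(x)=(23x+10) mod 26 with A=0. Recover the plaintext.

brclzjaca

The inverse of 23 mod 26 is 17, since 23·17=391≡1. Apply D(y)=17·(y−10) mod 26:
h(7): 17·(7−10)=-51≡1 → b
l(11): 17·(11−10)=17 → r
e(4): 17·(4−10)=-102≡2 → c
d(3): 17·(3−10)=-119≡11 → l
n(13): 17·(13−10)=51≡25 → z
j(9): 17·(9−10)=-17≡9 → j
k(10): 17·(10−10)=0 → a
e(4): 17·(4−10)=-102≡2 → c
k(10): 17·(10−10)=0 → a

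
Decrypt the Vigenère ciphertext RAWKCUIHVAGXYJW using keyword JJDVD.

IRTPZLZEAXXOVOT

Repeat the key across the ciphertext: JJDVDJJDVDJJDVD
R(17)−J(9): 8 → I
A(0)−J(9): -9≡17 → R
W(22)−D(3): 19 → T
K(10)−V(21): -11≡15 → P
C(2)−D(3): -1≡25 → Z
U(20)−J(9): 11 → L
I(8)−J(9): -1≡25 → Z
H(7)−D(3): 4 → E
V(21)−V(21): 0 → A
A(0)−D(3): -3≡23 → X
G(6)−J(9): -3≡23 → X
X(23)−J(9): 14 → O
Y(24)−D(3): 21 → V
J(9)−V(21): -12≡14 → O
W(22)−D(3): 19 → T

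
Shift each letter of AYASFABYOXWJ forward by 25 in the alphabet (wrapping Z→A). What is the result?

A(0): 0+25=25 → Z
Y(24): 24+25=49≡23 → X
A(0): 0+25=25 → Z
S(18): 18+25=43≡17 → R
F(5): 5+25=30≡4 → E
A(0): 0+25=25 → Z
B(1): 1+25=26≡0 → A
Y(24): 24+25=49≡23 → X
O(14): 14+25=39≡13 → N
X(23): 23+25=48≡22 → W
W(22): 22+25=47≡21 → V
J(9): 9+25=34≡8 → I

ZXZREZAXNWVI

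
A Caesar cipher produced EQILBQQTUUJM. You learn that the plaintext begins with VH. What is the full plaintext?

VHZCSHHKLLAD

From the crib: E(4)−V(21)=-17≡9, so the shift is 9.
Subtract 9 from each ciphertext letter:
E(4): 4−9=-5≡21 → V
Q(16): 16−9=7 → H
I(8): 8−9=-1≡25 → Z
L(11): 11−9=2 → C
B(1): 1−9=-8≡18 → S
Q(16): 16−9=7 → H
Q(16): 16−9=7 → H
T(19): 19−9=10 → K
U(20): 20−9=11 → L
U(20): 20−9=11 → L
J(9): 9−9=0 → A
M(12): 12−9=3 → D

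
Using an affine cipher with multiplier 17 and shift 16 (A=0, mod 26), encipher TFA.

BXQ

T(19): 17·19+16=339≡1 → B
F(5): 17·5+16=101≡23 → X
A(0): 17·0+16=16 → Q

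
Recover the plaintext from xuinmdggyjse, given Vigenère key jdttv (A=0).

Repeat the key across the ciphertext: jdttvjdttvjd
x(23)−j(9): 14 → o
u(20)−d(3): 17 → r
i(8)−t(19): -11≡15 → p
n(13)−t(19): -6≡20 → u
m(12)−v(21): -9≡17 → r
d(3)−j(9): -6≡20 → u
g(6)−d(3): 3 → d
g(6)−t(19): -13≡13 → n
y(24)−t(19): 5 → f
j(9)−v(21): -12≡14 → o
s(18)−j(9): 9 → j
e(4)−d(3): 1 → b

orpurudnfojb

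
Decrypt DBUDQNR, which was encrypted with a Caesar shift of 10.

D(3): 3−10=-7≡19 → T
B(1): 1−10=-9≡17 → R
U(20): 20−10=10 → K
D(3): 3−10=-7≡19 → T
Q(16): 16−10=6 → G
N(13): 13−10=3 → D
R(17): 17−10=7 → H

TRKTGDH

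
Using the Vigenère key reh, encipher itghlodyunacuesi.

zxnypvucbeejlizz

Repeat the key across the message: rehrehrehrehrehr
i(8)+r(17): 25 → z
t(19)+e(4): 23 → x
g(6)+h(7): 13 → n
h(7)+r(17): 24 → y
l(11)+e(4): 15 → p
o(14)+h(7): 21 → v
d(3)+r(17): 20 → u
y(24)+e(4): 28≡2 → c
u(20)+h(7): 27≡1 → b
n(13)+r(17): 30≡4 → e
a(0)+e(4): 4 → e
c(2)+h(7): 9 → j
u(20)+r(17): 37≡11 → l
e(4)+e(4): 8 → i
s(18)+h(7): 25 → z
i(8)+r(17): 25 → z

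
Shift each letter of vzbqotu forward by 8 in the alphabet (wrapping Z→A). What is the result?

dhjywbc

v(21): 21+8=29≡3 → d
z(25): 25+8=33≡7 → h
b(1): 1+8=9 → j
q(16): 16+8=24 → y
o(14): 14+8=22 → w
t(19): 19+8=27≡1 → b
u(20): 20+8=28≡2 → c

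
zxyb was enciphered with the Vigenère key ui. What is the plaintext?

fpet

Repeat the key across the ciphertext: uiui
z(25)−u(20): 5 → f
x(23)−i(8): 15 → p
y(24)−u(20): 4 → e
b(1)−i(8): -7≡19 → t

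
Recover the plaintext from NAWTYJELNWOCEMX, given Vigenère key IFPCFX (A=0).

Repeat the key across the ciphertext: IFPCFXIFPCFXIFP
N(13)−I(8): 5 → F
A(0)−F(5): -5≡21 → V
W(22)−P(15): 7 → H
T(19)−C(2): 17 → R
Y(24)−F(5): 19 → T
J(9)−X(23): -14≡12 → M
E(4)−I(8): -4≡22 → W
L(11)−F(5): 6 → G
N(13)−P(15): -2≡24 → Y
W(22)−C(2): 20 → U
O(14)−F(5): 9 → J
C(2)−X(23): -21≡5 → F
E(4)−I(8): -4≡22 → W
M(12)−F(5): 7 → H
X(23)−P(15): 8 → I

FVHRTMWGYUJFWHI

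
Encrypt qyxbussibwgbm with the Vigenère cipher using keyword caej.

Repeat the key across the message: caejcaejcaejc
q(16)+c(2): 18 → s
y(24)+a(0): 24 → y
x(23)+e(4): 27≡1 → b
b(1)+j(9): 10 → k
u(20)+c(2): 22 → w
s(18)+a(0): 18 → s
s(18)+e(4): 22 → w
i(8)+j(9): 17 → r
b(1)+c(2): 3 → d
w(22)+a(0): 22 → w
g(6)+e(4): 10 → k
b(1)+j(9): 10 → k
m(12)+c(2): 14 → o

sybkwswrdwkko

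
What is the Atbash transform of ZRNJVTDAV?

AIMQEGWZE

Z(25) → A(0)
R(17) → I(8)
N(13) → M(12)
J(9) → Q(16)
V(21) → E(4)
T(19) → G(6)
D(3) → W(22)
A(0) → Z(25)
V(21) → E(4)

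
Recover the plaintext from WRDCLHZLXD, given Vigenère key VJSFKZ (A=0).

Repeat the key across the ciphertext: VJSFKZVJSF
W(22)−V(21): 1 → B
R(17)−J(9): 8 → I
D(3)−S(18): -15≡11 → L
C(2)−F(5): -3≡23 → X
L(11)−K(10): 1 → B
H(7)−Z(25): -18≡8 → I
Z(25)−V(21): 4 → E
L(11)−J(9): 2 → C
X(23)−S(18): 5 → F
D(3)−F(5): -2≡24 → Y

BILXBIECFY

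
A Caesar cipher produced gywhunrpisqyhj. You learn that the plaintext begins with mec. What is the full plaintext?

From the crib: g(6)−m(12)=-6≡20, so the shift is 20.
Subtract 20 from each ciphertext letter:
g(6): 6−20=-14≡12 → m
y(24): 24−20=4 → e
w(22): 22−20=2 → c
h(7): 7−20=-13≡13 → n
u(20): 20−20=0 → a
n(13): 13−20=-7≡19 → t
r(17): 17−20=-3≡23 → x
p(15): 15−20=-5≡21 → v
i(8): 8−20=-12≡14 → o
s(18): 18−20=-2≡24 → y
q(16): 16−20=-4≡22 → w
y(24): 24−20=4 → e
h(7): 7−20=-13≡13 → n
j(9): 9−20=-11≡15 → p

mecnatxvoywenp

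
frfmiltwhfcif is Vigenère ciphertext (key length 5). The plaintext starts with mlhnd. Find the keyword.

Subtract each crib letter from the matching ciphertext letter (mod 26):
f(5)−m(12)=-7≡19 → t
r(17)−l(11)=6 → g
f(5)−h(7)=-2≡24 → y
m(12)−n(13)=-1≡25 → z
i(8)−d(3)=5 → f

tgyzf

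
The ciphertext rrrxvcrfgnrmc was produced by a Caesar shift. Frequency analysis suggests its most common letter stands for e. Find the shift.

The most frequent ciphertext letter is r (appears 5 times).
r is position 17; e is position 4.
Shift = 13.

13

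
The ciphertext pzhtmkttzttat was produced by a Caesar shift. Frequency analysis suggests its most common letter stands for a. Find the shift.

The most frequent ciphertext letter is t (appears 6 times).
t is position 19; a is position 0.
Shift = 19.

19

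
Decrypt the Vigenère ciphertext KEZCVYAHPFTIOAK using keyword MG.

YYNWJSOBDZHCCUY

Repeat the key across the ciphertext: MGMGMGMGMGMGMGM
K(10)−M(12): -2≡24 → Y
E(4)−G(6): -2≡24 → Y
Z(25)−M(12): 13 → N
C(2)−G(6): -4≡22 → W
V(21)−M(12): 9 → J
Y(24)−G(6): 18 → S
A(0)−M(12): -12≡14 → O
H(7)−G(6): 1 → B
P(15)−M(12): 3 → D
F(5)−G(6): -1≡25 → Z
T(19)−M(12): 7 → H
I(8)−G(6): 2 → C
O(14)−M(12): 2 → C
A(0)−G(6): -6≡20 → U
K(10)−M(12): -2≡24 → Y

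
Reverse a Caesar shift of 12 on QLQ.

Q(16): 16−12=4 → E
L(11): 11−12=-1≡25 → Z
Q(16): 16−12=4 → E

EZE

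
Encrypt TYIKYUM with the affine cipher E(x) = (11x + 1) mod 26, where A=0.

T(19): 11·19+1=210≡2 → C
Y(24): 11·24+1=265≡5 → F
I(8): 11·8+1=89≡11 → L
K(10): 11·10+1=111≡7 → H
Y(24): 11·24+1=265≡5 → F
U(20): 11·20+1=221≡13 → N
M(12): 11·12+1=133≡3 → D

CFLHFND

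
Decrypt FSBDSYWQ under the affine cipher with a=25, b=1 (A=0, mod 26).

The inverse of 25 mod 26 is 25, since 25·25=625≡1. Apply D(y)=25·(y−1) mod 26:
F(5): 25·(5−1)=100≡22 → W
S(18): 25·(18−1)=425≡9 → J
B(1): 25·(1−1)=0 → A
D(3): 25·(3−1)=50≡24 → Y
S(18): 25·(18−1)=425≡9 → J
Y(24): 25·(24−1)=575≡3 → D
W(22): 25·(22−1)=525≡5 → F
Q(16): 25·(16−1)=375≡11 → L

WJAYJDFL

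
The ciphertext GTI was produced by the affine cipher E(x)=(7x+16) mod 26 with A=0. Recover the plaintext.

The inverse of 7 mod 26 is 15, since 7·15=105≡1. Apply D(y)=15·(y−16) mod 26:
G(6): 15·(6−16)=-150≡6 → G
T(19): 15·(19−16)=45≡19 → T
I(8): 15·(8−16)=-120≡10 → K

GTK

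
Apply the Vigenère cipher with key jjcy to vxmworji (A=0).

Repeat the key across the message: jjcyjjcy
v(21)+j(9): 30≡4 → e
x(23)+j(9): 32≡6 → g
m(12)+c(2): 14 → o
w(22)+y(24): 46≡20 → u
o(14)+j(9): 23 → x
r(17)+j(9): 26≡0 → a
j(9)+c(2): 11 → l
i(8)+y(24): 32≡6 → g

egouxalg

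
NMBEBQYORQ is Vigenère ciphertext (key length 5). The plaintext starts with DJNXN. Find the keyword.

KDOHO

Subtract each crib letter from the matching ciphertext letter (mod 26):
N(13)−D(3)=10 → K
M(12)−J(9)=3 → D
B(1)−N(13)=-12≡14 → O
E(4)−X(23)=-19≡7 → H
B(1)−N(13)=-12≡14 → O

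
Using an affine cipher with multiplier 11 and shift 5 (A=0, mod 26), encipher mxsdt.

hyvmg

m(12): 11·12+5=137≡7 → h
x(23): 11·23+5=258≡24 → y
s(18): 11·18+5=203≡21 → v
d(3): 11·3+5=38≡12 → m
t(19): 11·19+5=214≡6 → g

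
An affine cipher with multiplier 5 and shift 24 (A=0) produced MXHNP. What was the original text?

The inverse of 5 mod 26 is 21, since 5·21=105≡1. Apply D(y)=21·(y−24) mod 26:
M(12): 21·(12−24)=-252≡8 → I
X(23): 21·(23−24)=-21≡5 → F
H(7): 21·(7−24)=-357≡7 → H
N(13): 21·(13−24)=-231≡3 → D
P(15): 21·(15−24)=-189≡19 → T

IFHDT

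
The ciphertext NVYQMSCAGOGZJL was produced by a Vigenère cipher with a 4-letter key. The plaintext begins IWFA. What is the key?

FZTQ

Subtract each crib letter from the matching ciphertext letter (mod 26):
N(13)−I(8)=5 → F
V(21)−W(22)=-1≡25 → Z
Y(24)−F(5)=19 → T
Q(16)−A(0)=16 → Q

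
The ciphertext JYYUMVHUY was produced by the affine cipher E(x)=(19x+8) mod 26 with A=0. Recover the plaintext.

The inverse of 19 mod 26 is 11, since 19·11=209≡1. Apply D(y)=11·(y−8) mod 26:
J(9): 11·(9−8)=11 → L
Y(24): 11·(24−8)=176≡20 → U
Y(24): 11·(24−8)=176≡20 → U
U(20): 11·(20−8)=132≡2 → C
M(12): 11·(12−8)=44≡18 → S
V(21): 11·(21−8)=143≡13 → N
H(7): 11·(7−8)=-11≡15 → P
U(20): 11·(20−8)=132≡2 → C
Y(24): 11·(24−8)=176≡20 → U

LUUCSNPCU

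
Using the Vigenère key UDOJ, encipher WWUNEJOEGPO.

QZIWYMCNASC

Repeat the key across the message: UDOJUDOJUDO
W(22)+U(20): 42≡16 → Q
W(22)+D(3): 25 → Z
U(20)+O(14): 34≡8 → I
N(13)+J(9): 22 → W
E(4)+U(20): 24 → Y
J(9)+D(3): 12 → M
O(14)+O(14): 28≡2 → C
E(4)+J(9): 13 → N
G(6)+U(20): 26≡0 → A
P(15)+D(3): 18 → S
O(14)+O(14): 28≡2 → C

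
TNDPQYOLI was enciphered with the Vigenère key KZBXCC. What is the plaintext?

Repeat the key across the ciphertext: KZBXCCKZB
T(19)−K(10): 9 → J
N(13)−Z(25): -12≡14 → O
D(3)−B(1): 2 → C
P(15)−X(23): -8≡18 → S
Q(16)−C(2): 14 → O
Y(24)−C(2): 22 → W
O(14)−K(10): 4 → E
L(11)−Z(25): -14≡12 → M
I(8)−B(1): 7 → H

JOCSOWEMH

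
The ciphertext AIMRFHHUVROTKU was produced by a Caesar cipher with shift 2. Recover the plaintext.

A(0): 0−2=-2≡24 → Y
I(8): 8−2=6 → G
M(12): 12−2=10 → K
R(17): 17−2=15 → P
F(5): 5−2=3 → D
H(7): 7−2=5 → F
H(7): 7−2=5 → F
U(20): 20−2=18 → S
V(21): 21−2=19 → T
R(17): 17−2=15 → P
O(14): 14−2=12 → M
T(19): 19−2=17 → R
K(10): 10−2=8 → I
U(20): 20−2=18 → S

YGKPDFFSTPMRIS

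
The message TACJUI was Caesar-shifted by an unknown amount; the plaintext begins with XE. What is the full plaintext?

XEGNYM

From the crib: T(19)−X(23)=-4≡22, so the shift is 22.
Subtract 22 from each ciphertext letter:
T(19): 19−22=-3≡23 → X
A(0): 0−22=-22≡4 → E
C(2): 2−22=-20≡6 → G
J(9): 9−22=-13≡13 → N
U(20): 20−22=-2≡24 → Y
I(8): 8−22=-14≡12 → M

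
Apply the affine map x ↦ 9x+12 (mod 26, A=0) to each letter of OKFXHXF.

O(14): 9·14+12=138≡8 → I
K(10): 9·10+12=102≡24 → Y
F(5): 9·5+12=57≡5 → F
X(23): 9·23+12=219≡11 → L
H(7): 9·7+12=75≡23 → X
X(23): 9·23+12=219≡11 → L
F(5): 9·5+12=57≡5 → F

IYFLXLF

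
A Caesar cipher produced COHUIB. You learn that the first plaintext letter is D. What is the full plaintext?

DPIVJC

From the crib: C(2)−D(3)=-1≡25, so the shift is 25.
Subtract 25 from each ciphertext letter:
C(2): 2−25=-23≡3 → D
O(14): 14−25=-11≡15 → P
H(7): 7−25=-18≡8 → I
U(20): 20−25=-5≡21 → V
I(8): 8−25=-17≡9 → J
B(1): 1−25=-24≡2 → C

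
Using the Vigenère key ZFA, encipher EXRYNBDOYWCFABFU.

Repeat the key across the message: ZFAZFAZFAZFAZFAZ
E(4)+Z(25): 29≡3 → D
X(23)+F(5): 28≡2 → C
R(17)+A(0): 17 → R
Y(24)+Z(25): 49≡23 → X
N(13)+F(5): 18 → S
B(1)+A(0): 1 → B
D(3)+Z(25): 28≡2 → C
O(14)+F(5): 19 → T
Y(24)+A(0): 24 → Y
W(22)+Z(25): 47≡21 → V
C(2)+F(5): 7 → H
F(5)+A(0): 5 → F
A(0)+Z(25): 25 → Z
B(1)+F(5): 6 → G
F(5)+A(0): 5 → F
U(20)+Z(25): 45≡19 → T

DCRXSBCTYVHFZGFT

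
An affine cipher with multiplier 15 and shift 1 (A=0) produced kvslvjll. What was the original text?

The inverse of 15 mod 26 is 7, since 15·7=105≡1. Apply D(y)=7·(y−1) mod 26:
k(10): 7·(10−1)=63≡11 → l
v(21): 7·(21−1)=140≡10 → k
s(18): 7·(18−1)=119≡15 → p
l(11): 7·(11−1)=70≡18 → s
v(21): 7·(21−1)=140≡10 → k
j(9): 7·(9−1)=56≡4 → e
l(11): 7·(11−1)=70≡18 → s
l(11): 7·(11−1)=70≡18 → s

lkpskess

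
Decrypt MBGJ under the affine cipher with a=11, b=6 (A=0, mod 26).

KJAF

The inverse of 11 mod 26 is 19, since 11·19=209≡1. Apply D(y)=19·(y−6) mod 26:
M(12): 19·(12−6)=114≡10 → K
B(1): 19·(1−6)=-95≡9 → J
G(6): 19·(6−6)=0 → A
J(9): 19·(9−6)=57≡5 → F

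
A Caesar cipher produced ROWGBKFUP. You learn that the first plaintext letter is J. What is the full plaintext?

JGOYTCXMH

From the crib: R(17)−J(9)=8, so the shift is 8.
Subtract 8 from each ciphertext letter:
R(17): 17−8=9 → J
O(14): 14−8=6 → G
W(22): 22−8=14 → O
G(6): 6−8=-2≡24 → Y
B(1): 1−8=-7≡19 → T
K(10): 10−8=2 → C
F(5): 5−8=-3≡23 → X
U(20): 20−8=12 → M
P(15): 15−8=7 → H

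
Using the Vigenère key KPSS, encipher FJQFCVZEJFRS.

Repeat the key across the message: KPSSKPSSKPSS
F(5)+K(10): 15 → P
J(9)+P(15): 24 → Y
Q(16)+S(18): 34≡8 → I
F(5)+S(18): 23 → X
C(2)+K(10): 12 → M
V(21)+P(15): 36≡10 → K
Z(25)+S(18): 43≡17 → R
E(4)+S(18): 22 → W
J(9)+K(10): 19 → T
F(5)+P(15): 20 → U
R(17)+S(18): 35≡9 → J
S(18)+S(18): 36≡10 → K

PYIXMKRWTUJK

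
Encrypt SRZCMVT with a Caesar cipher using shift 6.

S(18): 18+6=24 → Y
R(17): 17+6=23 → X
Z(25): 25+6=31≡5 → F
C(2): 2+6=8 → I
M(12): 12+6=18 → S
V(21): 21+6=27≡1 → B
T(19): 19+6=25 → Z

YXFISBZ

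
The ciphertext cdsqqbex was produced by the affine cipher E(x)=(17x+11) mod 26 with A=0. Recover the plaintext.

byfllevq

The inverse of 17 mod 26 is 23, since 17·23=391≡1. Apply D(y)=23·(y−11) mod 26:
c(2): 23·(2−11)=-207≡1 → b
d(3): 23·(3−11)=-184≡24 → y
s(18): 23·(18−11)=161≡5 → f
q(16): 23·(16−11)=115≡11 → l
q(16): 23·(16−11)=115≡11 → l
b(1): 23·(1−11)=-230≡4 → e
e(4): 23·(4−11)=-161≡21 → v
x(23): 23·(23−11)=276≡16 → q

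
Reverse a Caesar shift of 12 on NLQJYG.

N(13): 13−12=1 → B
L(11): 11−12=-1≡25 → Z
Q(16): 16−12=4 → E
J(9): 9−12=-3≡23 → X
Y(24): 24−12=12 → M
G(6): 6−12=-6≡20 → U

BZEXMU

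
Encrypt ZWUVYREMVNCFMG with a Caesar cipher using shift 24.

Z(25): 25+24=49≡23 → X
W(22): 22+24=46≡20 → U
U(20): 20+24=44≡18 → S
V(21): 21+24=45≡19 → T
Y(24): 24+24=48≡22 → W
R(17): 17+24=41≡15 → P
E(4): 4+24=28≡2 → C
M(12): 12+24=36≡10 → K
V(21): 21+24=45≡19 → T
N(13): 13+24=37≡11 → L
C(2): 2+24=26≡0 → A
F(5): 5+24=29≡3 → D
M(12): 12+24=36≡10 → K
G(6): 6+24=30≡4 → E

XUSTWPCKTLADKE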